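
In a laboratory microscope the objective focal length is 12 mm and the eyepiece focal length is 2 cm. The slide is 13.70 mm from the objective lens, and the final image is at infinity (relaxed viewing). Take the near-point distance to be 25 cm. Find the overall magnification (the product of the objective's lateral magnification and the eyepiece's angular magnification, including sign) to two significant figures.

Convert to cm: f_obj = 12 mm = 1.2 cm; d_o = 13.70 mm = 1.37 cm.
Objective: 1/d_i = 1/f_obj - 1/d_o = 1/1.2 - 1/1.37 = 0.10341 cm^-1, so d_i = 9.671 cm.
m_obj = -d_i/d_o = -9.671/1.37 = -7.059.
Eyepiece angular magnification (image at infinity): M_eye = D/f_e = 25/2 = 12.500.
Overall M = m_obj x M_eye = (-7.059)(12.500) = -88.24.

-88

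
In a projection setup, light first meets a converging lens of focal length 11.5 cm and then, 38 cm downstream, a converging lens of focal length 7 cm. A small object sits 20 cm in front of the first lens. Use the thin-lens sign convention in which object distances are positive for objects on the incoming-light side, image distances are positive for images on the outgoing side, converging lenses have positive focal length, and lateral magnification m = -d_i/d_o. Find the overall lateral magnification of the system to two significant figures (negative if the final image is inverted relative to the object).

Lens 1: 1/d_i1 = 1/f_1 - 1/d_o1 = 1/11.5 - 1/20 = 0.03696 cm^-1, so d_i1 = 27.059 cm.
m_1 = -(27.059)/20 = -1.3529.
Object distance for lens 2: d_o2 = 38 - 27.059 = 10.941 cm.
Lens 2: 1/d_i2 = 1/f_2 - 1/d_o2 = 1/7 - 1/(10.941) = 0.05146 cm^-1, so d_i2 = 19.433 cm.
m_2 = -(19.433)/(10.941) = -1.7761.
Overall magnification: m = m_1 m_2 = 2.4030.

2.4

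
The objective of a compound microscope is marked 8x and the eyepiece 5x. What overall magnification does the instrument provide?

The overall magnification of a compound microscope is the product of the objective and eyepiece magnifications:
M = M_obj x M_eye = 8 x 5 = 40.

40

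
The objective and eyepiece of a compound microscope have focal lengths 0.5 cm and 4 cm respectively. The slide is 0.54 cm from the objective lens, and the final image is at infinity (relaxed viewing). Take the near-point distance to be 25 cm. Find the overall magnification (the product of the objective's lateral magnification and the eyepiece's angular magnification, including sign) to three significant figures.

-78.1

Objective: 1/d_i = 1/f_obj - 1/d_o = 1/0.5 - 1/0.54 = 0.14815 cm^-1, so d_i = 6.750 cm.
m_obj = -d_i/d_o = -6.750/0.54 = -12.500.
Eyepiece angular magnification (image at infinity): M_eye = D/f_e = 25/4 = 6.250.
Overall M = m_obj x M_eye = (-12.500)(6.250) = -78.12.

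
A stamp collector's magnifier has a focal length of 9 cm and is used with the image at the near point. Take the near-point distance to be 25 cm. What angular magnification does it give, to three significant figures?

3.78

M = 1 + D/f = 1 + 25/9 = 3.778.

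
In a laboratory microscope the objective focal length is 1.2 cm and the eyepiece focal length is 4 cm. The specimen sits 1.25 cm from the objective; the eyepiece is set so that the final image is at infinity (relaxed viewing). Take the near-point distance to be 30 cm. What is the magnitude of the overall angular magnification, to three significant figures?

180

Objective: 1/d_i = 1/f_obj - 1/d_o = 1/1.2 - 1/1.25 = 0.03333 cm^-1, so d_i = 30.000 cm.
m_obj = -d_i/d_o = -30.000/1.25 = -24.000.
Eyepiece angular magnification (image at infinity): M_eye = D/f_e = 30/4 = 7.500.
Overall M = m_obj x M_eye = (-24.000)(7.500) = -180.00.
|M| = 180.00.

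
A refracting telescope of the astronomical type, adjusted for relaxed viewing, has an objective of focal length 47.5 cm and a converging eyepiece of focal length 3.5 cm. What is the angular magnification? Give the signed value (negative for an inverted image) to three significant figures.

M = -f_obj/f_eye = -47.5/(3.5) = -13.571.

-13.6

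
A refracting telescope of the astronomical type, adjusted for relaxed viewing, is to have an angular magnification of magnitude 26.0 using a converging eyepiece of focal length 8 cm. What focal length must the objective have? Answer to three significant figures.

208 cm

|M| = f_obj/|f_eye|, so f_obj = |M| x |f_eye| = 26.0 x 8 = 208.000 cm.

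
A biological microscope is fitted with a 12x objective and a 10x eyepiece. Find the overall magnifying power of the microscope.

The overall magnification of a compound microscope is the product of the objective and eyepiece magnifications:
M = M_obj x M_eye = 12 x 10 = 120.

120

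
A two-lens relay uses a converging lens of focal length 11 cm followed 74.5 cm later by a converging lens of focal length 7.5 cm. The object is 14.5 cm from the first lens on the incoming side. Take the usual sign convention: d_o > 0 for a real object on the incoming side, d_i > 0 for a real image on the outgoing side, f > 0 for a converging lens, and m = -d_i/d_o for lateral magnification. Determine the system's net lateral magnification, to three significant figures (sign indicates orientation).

1.10

Applying the thin-lens equation to the first lens, 1/11 = 1/14.5 + 1/d_i1, which gives d_i1 = 45.571 cm.
Its lateral magnification is m_1 = -d_i1/d_o1 = -(45.571)/14.5 = -3.1429.
That image sits 28.929 cm in front of the second lens, so d_o2 = 28.929 cm.
Applying the thin-lens equation again with f_2 = 7.5 cm and d_o2 = 28.929 cm gives d_i2 = 10.125 cm.
m_2 = -(10.125)/(28.929) = -0.3500.
The system's lateral magnification is m_1 m_2 = (-3.1429)(-0.3500) = 1.1000.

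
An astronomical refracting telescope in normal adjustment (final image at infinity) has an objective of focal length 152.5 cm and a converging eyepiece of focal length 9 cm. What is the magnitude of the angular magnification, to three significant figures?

16.9

|M| = f_obj/|f_eye| = 152.5/9 = 16.944.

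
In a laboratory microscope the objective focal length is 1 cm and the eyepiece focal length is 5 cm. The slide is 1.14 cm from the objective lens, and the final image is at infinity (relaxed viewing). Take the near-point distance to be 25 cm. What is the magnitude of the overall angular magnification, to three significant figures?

Objective: 1/d_i = 1/f_obj - 1/d_o = 1/1 - 1/1.14 = 0.12281 cm^-1, so d_i = 8.143 cm.
m_obj = -d_i/d_o = -8.143/1.14 = -7.143.
Eyepiece angular magnification (image at infinity): M_eye = D/f_e = 25/5 = 5.000.
Overall M = m_obj x M_eye = (-7.143)(5.000) = -35.71.
|M| = 35.71.

35.7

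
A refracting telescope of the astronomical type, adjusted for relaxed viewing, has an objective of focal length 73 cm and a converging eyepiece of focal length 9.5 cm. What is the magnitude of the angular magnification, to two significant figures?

7.7

|M| = f_obj/|f_eye| = 73/9.5 = 7.684.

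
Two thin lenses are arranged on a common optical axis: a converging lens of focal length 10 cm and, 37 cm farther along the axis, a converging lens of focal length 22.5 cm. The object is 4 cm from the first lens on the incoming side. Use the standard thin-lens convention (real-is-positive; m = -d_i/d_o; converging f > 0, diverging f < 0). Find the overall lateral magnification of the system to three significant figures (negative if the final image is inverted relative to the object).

-1.77

Lens 1: 1/d_i1 = 1/f_1 - 1/d_o1 = 1/10 - 1/4 = -0.15000 cm^-1, so d_i1 = -6.667 cm.
m_1 = -(-6.667)/4 = 1.6667.
The intermediate image is virtual, 6.667 cm to the left of lens 1, so d_o2 = L - d_i1 = 37 - (-6.667) = 43.667 cm.
Lens 2: 1/d_i2 = 1/f_2 - 1/d_o2 = 1/22.5 - 1/(43.667) = 0.02154 cm^-1, so d_i2 = 46.417 cm.
m_2 = -(46.417)/(43.667) = -1.0630.
The system's lateral magnification is m_1 m_2 = (1.6667)(-1.0630) = -1.7717.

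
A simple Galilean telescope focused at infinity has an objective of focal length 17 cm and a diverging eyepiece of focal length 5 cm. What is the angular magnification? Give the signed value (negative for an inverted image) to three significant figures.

3.40

M = -f_obj/f_eye = -17/(-5) = 3.400.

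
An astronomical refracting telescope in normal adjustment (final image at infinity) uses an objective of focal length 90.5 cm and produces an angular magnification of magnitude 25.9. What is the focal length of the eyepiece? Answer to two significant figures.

|M| = f_obj/f_eye, so f_eye = f_obj/|M| = 90.5/25.9 = 3.494 cm.

3.5 cm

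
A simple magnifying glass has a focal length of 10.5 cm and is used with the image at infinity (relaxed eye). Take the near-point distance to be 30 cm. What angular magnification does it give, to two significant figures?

M = D/f = 30/10.5 = 2.857.

2.9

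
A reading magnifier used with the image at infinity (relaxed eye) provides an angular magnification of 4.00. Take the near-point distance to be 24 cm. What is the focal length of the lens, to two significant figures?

6.0 cm

For the image at infinity, M = D/f.
f = D/M = 24/4.0 = 6.000 cm.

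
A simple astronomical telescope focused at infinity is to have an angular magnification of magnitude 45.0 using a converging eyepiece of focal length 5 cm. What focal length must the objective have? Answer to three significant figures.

|M| = f_obj/|f_eye|, so f_obj = |M| x |f_eye| = 45.0 x 5 = 225.000 cm.

225 cm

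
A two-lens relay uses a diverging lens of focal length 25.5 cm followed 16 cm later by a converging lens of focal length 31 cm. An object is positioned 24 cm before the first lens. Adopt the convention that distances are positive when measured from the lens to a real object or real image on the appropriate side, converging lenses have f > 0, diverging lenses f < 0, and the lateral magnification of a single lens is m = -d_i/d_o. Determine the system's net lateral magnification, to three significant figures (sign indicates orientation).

6.06

First lens: d_i1 = 1/(1/(-25.5) - 1/24) = -12.364 cm.
m_1 = -(-12.364)/24 = 0.5152.
With d_i1 < 0 the first image is virtual and lies on the object side; the object distance for lens 2 is d_o2 = 16 - (-12.364) = 28.364 cm.
Second lens: d_i2 = 1/(1/31 - 1/(28.364)) = -333.517 cm.
m_2 = -(-333.517)/(28.364) = 11.7586.
Total m = m_1 x m_2 = (0.5152)(11.7586) = 6.0575.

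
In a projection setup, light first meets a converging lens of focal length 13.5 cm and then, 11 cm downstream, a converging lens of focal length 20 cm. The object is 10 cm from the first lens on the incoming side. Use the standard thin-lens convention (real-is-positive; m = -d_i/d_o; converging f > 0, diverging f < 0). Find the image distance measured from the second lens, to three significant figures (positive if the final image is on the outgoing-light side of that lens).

33.5 cm

First lens: d_i1 = 1/(1/13.5 - 1/10) = -38.571 cm.
With d_i1 < 0 the first image is virtual and lies on the object side; the object distance for lens 2 is d_o2 = 11 - (-38.571) = 49.571 cm.
Second lens: d_i2 = 1/(1/20 - 1/(49.571)) = 33.527 cm.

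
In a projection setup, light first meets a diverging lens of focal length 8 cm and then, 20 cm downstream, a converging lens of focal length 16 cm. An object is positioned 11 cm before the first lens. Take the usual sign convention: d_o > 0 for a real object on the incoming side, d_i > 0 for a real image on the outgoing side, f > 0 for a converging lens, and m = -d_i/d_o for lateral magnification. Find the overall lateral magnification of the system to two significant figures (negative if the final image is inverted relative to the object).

Applying the thin-lens equation to the first lens, 1/(-8) = 1/11 + 1/d_i1, which gives d_i1 = -4.632 cm.
Its lateral magnification is m_1 = -d_i1/d_o1 = -(-4.632)/11 = 0.4211.
The intermediate image is virtual, 4.632 cm to the left of lens 1, so d_o2 = L - d_i1 = 20 - (-4.632) = 24.632 cm.
Applying the thin-lens equation again with f_2 = 16 cm and d_o2 = 24.632 cm gives d_i2 = 45.659 cm.
m_2 = -(45.659)/(24.632) = -1.8537.
Total m = m_1 x m_2 = (0.4211)(-1.8537) = -0.7805.

-0.78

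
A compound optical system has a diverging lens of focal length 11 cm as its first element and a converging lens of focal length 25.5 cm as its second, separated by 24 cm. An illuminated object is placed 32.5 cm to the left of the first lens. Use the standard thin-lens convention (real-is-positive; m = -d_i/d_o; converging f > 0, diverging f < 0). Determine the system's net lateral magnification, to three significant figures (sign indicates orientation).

Applying the thin-lens equation to the first lens, 1/(-11) = 1/32.5 + 1/d_i1, which gives d_i1 = -8.218 cm.
Its lateral magnification is m_1 = -d_i1/d_o1 = -(-8.218)/32.5 = 0.2529.
The intermediate image is virtual, 8.218 cm to the left of lens 1, so d_o2 = L - d_i1 = 24 - (-8.218) = 32.218 cm.
Applying the thin-lens equation again with f_2 = 25.5 cm and d_o2 = 32.218 cm gives d_i2 = 122.287 cm.
m_2 = -(122.287)/(32.218) = -3.7956.
Overall magnification: m = m_1 m_2 = -0.9598.

-0.960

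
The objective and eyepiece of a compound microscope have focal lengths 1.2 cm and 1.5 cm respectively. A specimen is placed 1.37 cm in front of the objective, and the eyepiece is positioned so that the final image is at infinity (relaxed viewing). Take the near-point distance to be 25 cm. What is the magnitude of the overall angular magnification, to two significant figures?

120

Objective: 1/d_i = 1/f_obj - 1/d_o = 1/1.2 - 1/1.37 = 0.10341 cm^-1, so d_i = 9.671 cm.
m_obj = -d_i/d_o = -9.671/1.37 = -7.059.
Eyepiece angular magnification (image at infinity): M_eye = D/f_e = 25/1.5 = 16.667.
Overall M = m_obj x M_eye = (-7.059)(16.667) = -117.65.
|M| = 117.65.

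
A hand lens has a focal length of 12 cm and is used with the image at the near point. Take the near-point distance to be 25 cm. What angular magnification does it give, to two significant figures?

M = 1 + D/f = 1 + 25/12 = 3.083.

3.1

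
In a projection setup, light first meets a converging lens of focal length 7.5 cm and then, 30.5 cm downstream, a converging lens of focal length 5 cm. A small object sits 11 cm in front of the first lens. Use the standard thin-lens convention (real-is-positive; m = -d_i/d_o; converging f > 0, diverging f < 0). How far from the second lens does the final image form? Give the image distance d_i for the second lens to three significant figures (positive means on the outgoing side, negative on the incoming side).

Lens 1: 1/d_i1 = 1/f_1 - 1/d_o1 = 1/7.5 - 1/11 = 0.04242 cm^-1, so d_i1 = 23.571 cm.
Object distance for lens 2: d_o2 = 30.5 - 23.571 = 6.929 cm.
Lens 2: 1/d_i2 = 1/f_2 - 1/d_o2 = 1/5 - 1/(6.929) = 0.05567 cm^-1, so d_i2 = 17.963 cm.

18.0 cm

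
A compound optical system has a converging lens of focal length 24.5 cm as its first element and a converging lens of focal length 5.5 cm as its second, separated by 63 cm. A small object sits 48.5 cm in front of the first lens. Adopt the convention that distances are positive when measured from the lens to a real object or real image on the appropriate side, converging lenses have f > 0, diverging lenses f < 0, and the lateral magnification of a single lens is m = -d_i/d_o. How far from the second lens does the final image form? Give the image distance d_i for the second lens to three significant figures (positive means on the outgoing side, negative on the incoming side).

9.29 cm

First lens: d_i1 = 1/(1/24.5 - 1/48.5) = 49.510 cm.
Object distance for lens 2: d_o2 = 63 - 49.510 = 13.490 cm.
Second lens: d_i2 = 1/(1/5.5 - 1/(13.490)) = 9.286 cm.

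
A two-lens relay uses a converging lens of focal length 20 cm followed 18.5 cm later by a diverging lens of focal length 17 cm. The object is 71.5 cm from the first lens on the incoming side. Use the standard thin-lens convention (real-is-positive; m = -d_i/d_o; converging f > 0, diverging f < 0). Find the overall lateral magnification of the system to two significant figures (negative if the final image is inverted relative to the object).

Lens 1: 1/d_i1 = 1/f_1 - 1/d_o1 = 1/20 - 1/71.5 = 0.03601 cm^-1, so d_i1 = 27.767 cm.
m_1 = -(27.767)/71.5 = -0.3883.
Since 27.767 cm > 18.5 cm, the first image lies past the second lens and serves as a virtual object: d_o2 = L - d_i1 = -9.267 cm.
Lens 2: 1/d_i2 = 1/f_2 - 1/d_o2 = 1/(-17) - 1/(-9.267) = 0.04909 cm^-1, so d_i2 = 20.372 cm.
m_2 = -(20.372)/(-9.267) = 2.1984.
Total m = m_1 x m_2 = (-0.3883)(2.1984) = -0.8537.

-0.85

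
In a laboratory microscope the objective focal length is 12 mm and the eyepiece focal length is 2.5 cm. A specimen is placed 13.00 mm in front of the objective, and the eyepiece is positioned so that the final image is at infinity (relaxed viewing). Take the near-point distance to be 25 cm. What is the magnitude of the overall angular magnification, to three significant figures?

Convert to cm: f_obj = 12 mm = 1.2 cm; d_o = 13.00 mm = 1.30 cm.
Objective: 1/d_i = 1/f_obj - 1/d_o = 1/1.2 - 1/1.30 = 0.06410 cm^-1, so d_i = 15.600 cm.
m_obj = -d_i/d_o = -15.600/1.30 = -12.000.
Eyepiece angular magnification (image at infinity): M_eye = D/f_e = 25/2.5 = 10.000.
Overall M = m_obj x M_eye = (-12.000)(10.000) = -120.00.
|M| = 120.00.

120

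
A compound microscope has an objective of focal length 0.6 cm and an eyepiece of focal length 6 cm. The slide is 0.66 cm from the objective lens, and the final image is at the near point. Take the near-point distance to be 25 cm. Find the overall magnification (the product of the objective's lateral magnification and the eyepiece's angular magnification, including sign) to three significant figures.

-51.7

Objective: 1/d_i = 1/f_obj - 1/d_o = 1/0.6 - 1/0.66 = 0.15152 cm^-1, so d_i = 6.600 cm.
m_obj = -d_i/d_o = -6.600/0.66 = -10.000.
Eyepiece angular magnification (image at near point): M_eye = 1 + D/f_e = 1 + 25/6 = 5.167.
Overall M = m_obj x M_eye = (-10.000)(5.167) = -51.67.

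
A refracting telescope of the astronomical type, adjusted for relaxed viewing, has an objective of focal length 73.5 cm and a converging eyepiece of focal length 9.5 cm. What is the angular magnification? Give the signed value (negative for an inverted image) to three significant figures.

-7.74

M = -f_obj/f_eye = -73.5/(9.5) = -7.737.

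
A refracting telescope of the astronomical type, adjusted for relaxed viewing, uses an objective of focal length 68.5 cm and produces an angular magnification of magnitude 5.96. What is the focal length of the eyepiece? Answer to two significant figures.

|M| = f_obj/f_eye, so f_eye = f_obj/|M| = 68.5/5.96 = 11.493 cm.

11 cm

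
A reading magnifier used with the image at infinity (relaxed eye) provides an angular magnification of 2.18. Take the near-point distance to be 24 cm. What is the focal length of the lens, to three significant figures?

For the image at infinity, M = D/f.
f = D/M = 24/2.18 = 11.009 cm.

11.0 cm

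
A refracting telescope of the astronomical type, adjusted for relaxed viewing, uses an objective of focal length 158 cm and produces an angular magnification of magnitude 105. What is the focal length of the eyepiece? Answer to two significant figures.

|M| = f_obj/f_eye, so f_eye = f_obj/|M| = 158/105.0 = 1.505 cm.

1.5 cm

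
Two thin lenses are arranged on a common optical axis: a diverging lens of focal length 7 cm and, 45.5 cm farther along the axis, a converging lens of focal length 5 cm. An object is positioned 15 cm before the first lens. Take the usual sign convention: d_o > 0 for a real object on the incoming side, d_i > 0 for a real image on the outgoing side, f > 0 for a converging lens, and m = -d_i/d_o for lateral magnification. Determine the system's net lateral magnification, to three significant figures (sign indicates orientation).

-0.0351

Applying the thin-lens equation to the first lens, 1/(-7) = 1/15 + 1/d_i1, which gives d_i1 = -4.773 cm.
Its lateral magnification is m_1 = -d_i1/d_o1 = -(-4.773)/15 = 0.3182.
With d_i1 < 0 the first image is virtual and lies on the object side; the object distance for lens 2 is d_o2 = 45.5 - (-4.773) = 50.273 cm.
Applying the thin-lens equation again with f_2 = 5 cm and d_o2 = 50.273 cm gives d_i2 = 5.552 cm.
m_2 = -(5.552)/(50.273) = -0.1104.
Overall magnification: m = m_1 m_2 = -0.0351.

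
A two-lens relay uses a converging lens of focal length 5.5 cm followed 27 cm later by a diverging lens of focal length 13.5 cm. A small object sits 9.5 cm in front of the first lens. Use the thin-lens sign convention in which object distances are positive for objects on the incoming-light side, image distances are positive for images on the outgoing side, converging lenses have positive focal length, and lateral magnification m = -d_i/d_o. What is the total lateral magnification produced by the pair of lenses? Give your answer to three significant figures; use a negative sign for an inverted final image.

Applying the thin-lens equation to the first lens, 1/5.5 = 1/9.5 + 1/d_i1, which gives d_i1 = 13.062 cm.
Its lateral magnification is m_1 = -d_i1/d_o1 = -(13.062)/9.5 = -1.3750.
The intermediate image is 13.062 cm to the right of lens 1, so d_o2 = L - d_i1 = 27 - 13.062 = 13.938 cm.
Applying the thin-lens equation again with f_2 = -13.5 cm and d_o2 = 13.938 cm gives d_i2 = -6.858 cm.
m_2 = -(-6.858)/(13.938) = 0.4920.
Overall magnification: m = m_1 m_2 = -0.6765.

-0.677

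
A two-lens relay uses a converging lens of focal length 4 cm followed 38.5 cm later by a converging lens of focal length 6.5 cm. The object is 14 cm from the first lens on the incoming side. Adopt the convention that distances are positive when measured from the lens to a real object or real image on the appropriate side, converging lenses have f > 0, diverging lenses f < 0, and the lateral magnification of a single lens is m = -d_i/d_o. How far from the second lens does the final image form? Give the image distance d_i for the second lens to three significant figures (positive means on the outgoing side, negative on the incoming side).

First lens: d_i1 = 1/(1/4 - 1/14) = 5.600 cm.
Object distance for lens 2: d_o2 = 38.5 - 5.600 = 32.900 cm.
Second lens: d_i2 = 1/(1/6.5 - 1/(32.900)) = 8.100 cm.

8.10 cm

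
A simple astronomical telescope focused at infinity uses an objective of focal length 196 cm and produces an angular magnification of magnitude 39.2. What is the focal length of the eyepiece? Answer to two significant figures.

5.0 cm

|M| = f_obj/f_eye, so f_eye = f_obj/|M| = 196/39.2 = 5.000 cm.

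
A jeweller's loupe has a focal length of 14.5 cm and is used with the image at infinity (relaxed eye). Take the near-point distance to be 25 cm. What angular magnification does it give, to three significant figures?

M = D/f = 25/14.5 = 1.724.

1.72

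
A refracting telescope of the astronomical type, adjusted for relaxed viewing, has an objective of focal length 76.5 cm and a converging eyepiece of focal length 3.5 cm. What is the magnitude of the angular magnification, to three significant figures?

21.9

|M| = f_obj/|f_eye| = 76.5/3.5 = 21.857.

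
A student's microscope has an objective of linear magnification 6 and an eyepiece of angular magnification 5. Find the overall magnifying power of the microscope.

30

The overall magnification of a compound microscope is the product of the objective and eyepiece magnifications:
M = M_obj x M_eye = 6 x 5 = 30.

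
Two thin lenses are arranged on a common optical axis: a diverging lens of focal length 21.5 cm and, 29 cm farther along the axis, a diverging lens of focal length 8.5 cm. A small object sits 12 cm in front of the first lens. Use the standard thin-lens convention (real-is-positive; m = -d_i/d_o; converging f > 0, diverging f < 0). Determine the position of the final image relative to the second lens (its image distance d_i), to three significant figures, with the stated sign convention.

-6.90 cm

First lens: d_i1 = 1/(1/(-21.5) - 1/12) = -7.701 cm.
With d_i1 < 0 the first image is virtual and lies on the object side; the object distance for lens 2 is d_o2 = 29 - (-7.701) = 36.701 cm.
Second lens: d_i2 = 1/(1/(-8.5) - 1/(36.701)) = -6.902 cm.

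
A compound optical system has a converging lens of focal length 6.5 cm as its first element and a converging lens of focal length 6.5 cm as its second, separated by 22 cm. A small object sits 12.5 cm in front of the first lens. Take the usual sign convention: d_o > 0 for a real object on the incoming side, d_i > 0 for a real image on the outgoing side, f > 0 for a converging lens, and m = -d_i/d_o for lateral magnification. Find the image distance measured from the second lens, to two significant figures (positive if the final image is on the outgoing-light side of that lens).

28 cm

First lens: d_i1 = 1/(1/6.5 - 1/12.5) = 13.542 cm.
The intermediate image is 13.542 cm to the right of lens 1, so d_o2 = L - d_i1 = 22 - 13.542 = 8.458 cm.
Second lens: d_i2 = 1/(1/6.5 - 1/(8.458)) = 28.074 cm.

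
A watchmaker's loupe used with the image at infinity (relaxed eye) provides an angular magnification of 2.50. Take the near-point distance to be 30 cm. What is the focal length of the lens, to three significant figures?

For the image at infinity, M = D/f.
f = D/M = 30/2.5 = 12.000 cm.

12.0 cm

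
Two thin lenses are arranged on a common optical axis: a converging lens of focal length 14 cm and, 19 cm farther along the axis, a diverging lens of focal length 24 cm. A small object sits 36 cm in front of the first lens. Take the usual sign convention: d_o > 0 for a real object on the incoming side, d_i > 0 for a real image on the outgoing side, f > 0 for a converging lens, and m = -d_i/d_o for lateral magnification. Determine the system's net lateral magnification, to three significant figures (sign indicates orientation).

First lens: d_i1 = 1/(1/14 - 1/36) = 22.909 cm.
m_1 = -(22.909)/36 = -0.6364.
This image would form 22.909 cm past lens 1, i.e. 3.909 cm beyond lens 2, so it is a virtual object for lens 2: d_o2 = 19 - 22.909 = -3.909 cm.
Second lens: d_i2 = 1/(1/(-24) - 1/(-3.909)) = 4.670 cm.
m_2 = -(4.670)/(-3.909) = 1.1946.
The system's lateral magnification is m_1 m_2 = (-0.6364)(1.1946) = -0.7602.

-0.760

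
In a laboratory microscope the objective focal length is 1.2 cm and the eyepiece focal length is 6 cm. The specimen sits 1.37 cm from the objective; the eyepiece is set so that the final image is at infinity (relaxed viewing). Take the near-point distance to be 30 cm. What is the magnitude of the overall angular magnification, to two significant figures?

Objective: 1/d_i = 1/f_obj - 1/d_o = 1/1.2 - 1/1.37 = 0.10341 cm^-1, so d_i = 9.671 cm.
m_obj = -d_i/d_o = -9.671/1.37 = -7.059.
Eyepiece angular magnification (image at infinity): M_eye = D/f_e = 30/6 = 5.000.
Overall M = m_obj x M_eye = (-7.059)(5.000) = -35.29.
|M| = 35.29.

35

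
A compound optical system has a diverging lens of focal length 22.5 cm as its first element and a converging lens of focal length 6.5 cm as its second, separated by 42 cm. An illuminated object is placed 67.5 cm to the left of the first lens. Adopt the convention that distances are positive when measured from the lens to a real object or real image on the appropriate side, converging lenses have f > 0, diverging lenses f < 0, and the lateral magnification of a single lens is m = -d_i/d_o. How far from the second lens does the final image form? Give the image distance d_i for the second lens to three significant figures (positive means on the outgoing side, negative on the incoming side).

First lens: d_i1 = 1/(1/(-22.5) - 1/67.5) = -16.875 cm.
With d_i1 < 0 the first image is virtual and lies on the object side; the object distance for lens 2 is d_o2 = 42 - (-16.875) = 58.875 cm.
Second lens: d_i2 = 1/(1/6.5 - 1/(58.875)) = 7.307 cm.

7.31 cm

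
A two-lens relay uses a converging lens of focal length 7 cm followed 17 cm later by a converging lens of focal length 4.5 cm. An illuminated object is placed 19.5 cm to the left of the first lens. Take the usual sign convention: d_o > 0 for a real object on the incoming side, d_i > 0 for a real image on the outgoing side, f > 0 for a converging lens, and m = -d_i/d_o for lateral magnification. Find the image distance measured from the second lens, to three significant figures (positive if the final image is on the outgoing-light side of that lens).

First lens: d_i1 = 1/(1/7 - 1/19.5) = 10.920 cm.
The intermediate image is 10.920 cm to the right of lens 1, so d_o2 = L - d_i1 = 17 - 10.920 = 6.080 cm.
Second lens: d_i2 = 1/(1/4.5 - 1/(6.080)) = 17.316 cm.

17.3 cm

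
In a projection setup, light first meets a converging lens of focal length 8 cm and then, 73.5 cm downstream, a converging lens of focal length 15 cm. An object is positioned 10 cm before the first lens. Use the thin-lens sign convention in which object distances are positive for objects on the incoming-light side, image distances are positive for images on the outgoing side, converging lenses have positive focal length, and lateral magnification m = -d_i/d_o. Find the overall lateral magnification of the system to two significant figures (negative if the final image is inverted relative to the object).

3.2

Lens 1: 1/d_i1 = 1/f_1 - 1/d_o1 = 1/8 - 1/10 = 0.02500 cm^-1, so d_i1 = 40.000 cm.
m_1 = -(40.000)/10 = -4.0000.
Object distance for lens 2: d_o2 = 73.5 - 40.000 = 33.500 cm.
Lens 2: 1/d_i2 = 1/f_2 - 1/d_o2 = 1/15 - 1/(33.500) = 0.03682 cm^-1, so d_i2 = 27.162 cm.
m_2 = -(27.162)/(33.500) = -0.8108.
Total m = m_1 x m_2 = (-4.0000)(-0.8108) = 3.2432.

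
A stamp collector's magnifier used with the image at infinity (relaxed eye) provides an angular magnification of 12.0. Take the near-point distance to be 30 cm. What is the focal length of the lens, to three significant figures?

2.50 cm

For the image at infinity, M = D/f.
f = D/M = 30/12.0 = 2.500 cm.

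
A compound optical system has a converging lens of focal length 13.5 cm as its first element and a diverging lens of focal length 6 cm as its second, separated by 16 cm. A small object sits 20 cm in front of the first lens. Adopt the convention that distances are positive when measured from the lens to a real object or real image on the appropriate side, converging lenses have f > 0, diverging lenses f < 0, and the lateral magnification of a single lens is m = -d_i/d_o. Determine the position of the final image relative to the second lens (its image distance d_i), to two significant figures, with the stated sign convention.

-7.8 cm

Applying the thin-lens equation to the first lens, 1/13.5 = 1/20 + 1/d_i1, which gives d_i1 = 41.538 cm.
This image would form 41.538 cm past lens 1, i.e. 25.538 cm beyond lens 2, so it is a virtual object for lens 2: d_o2 = 16 - 41.538 = -25.538 cm.
Applying the thin-lens equation again with f_2 = -6 cm and d_o2 = -25.538 cm gives d_i2 = -7.843 cm.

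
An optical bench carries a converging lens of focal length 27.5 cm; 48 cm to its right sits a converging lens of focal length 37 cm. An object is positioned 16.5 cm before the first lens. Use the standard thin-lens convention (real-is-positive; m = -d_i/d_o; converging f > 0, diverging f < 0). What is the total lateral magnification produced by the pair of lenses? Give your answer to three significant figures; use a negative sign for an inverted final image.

Applying the thin-lens equation to the first lens, 1/27.5 = 1/16.5 + 1/d_i1, which gives d_i1 = -41.250 cm.
Its lateral magnification is m_1 = -d_i1/d_o1 = -(-41.250)/16.5 = 2.5000.
The intermediate image is virtual, 41.250 cm to the left of lens 1, so d_o2 = L - d_i1 = 48 - (-41.250) = 89.250 cm.
Applying the thin-lens equation again with f_2 = 37 cm and d_o2 = 89.250 cm gives d_i2 = 63.201 cm.
m_2 = -(63.201)/(89.250) = -0.7081.
Overall magnification: m = m_1 m_2 = -1.7703.

-1.77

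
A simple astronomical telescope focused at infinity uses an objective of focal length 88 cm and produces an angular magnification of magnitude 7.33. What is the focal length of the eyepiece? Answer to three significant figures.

|M| = f_obj/f_eye, so f_eye = f_obj/|M| = 88/7.33 = 12.005 cm.

12.0 cm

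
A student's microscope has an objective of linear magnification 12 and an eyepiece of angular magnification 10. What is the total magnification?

The overall magnification of a compound microscope is the product of the objective and eyepiece magnifications:
M = M_obj x M_eye = 12 x 10 = 120.

120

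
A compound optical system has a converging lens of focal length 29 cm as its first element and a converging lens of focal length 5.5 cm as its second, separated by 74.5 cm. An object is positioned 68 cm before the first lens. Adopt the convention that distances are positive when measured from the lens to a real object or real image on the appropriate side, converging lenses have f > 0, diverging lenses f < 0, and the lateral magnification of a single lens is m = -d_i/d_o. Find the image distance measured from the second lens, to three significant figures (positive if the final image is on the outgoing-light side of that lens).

7.14 cm

Applying the thin-lens equation to the first lens, 1/29 = 1/68 + 1/d_i1, which gives d_i1 = 50.564 cm.
The intermediate image is 50.564 cm to the right of lens 1, so d_o2 = L - d_i1 = 74.5 - 50.564 = 23.936 cm.
Applying the thin-lens equation again with f_2 = 5.5 cm and d_o2 = 23.936 cm gives d_i2 = 7.141 cm.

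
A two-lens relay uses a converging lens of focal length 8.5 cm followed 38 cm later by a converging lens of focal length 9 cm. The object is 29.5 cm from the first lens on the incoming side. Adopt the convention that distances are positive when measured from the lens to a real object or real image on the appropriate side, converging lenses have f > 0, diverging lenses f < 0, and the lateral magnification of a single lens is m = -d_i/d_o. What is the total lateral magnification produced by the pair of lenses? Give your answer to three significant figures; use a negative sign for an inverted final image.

0.214

Applying the thin-lens equation to the first lens, 1/8.5 = 1/29.5 + 1/d_i1, which gives d_i1 = 11.940 cm.
Its lateral magnification is m_1 = -d_i1/d_o1 = -(11.940)/29.5 = -0.4048.
That image sits 26.060 cm in front of the second lens, so d_o2 = 26.060 cm.
Applying the thin-lens equation again with f_2 = 9 cm and d_o2 = 26.060 cm gives d_i2 = 13.748 cm.
m_2 = -(13.748)/(26.060) = -0.5276.
Overall magnification: m = m_1 m_2 = 0.2135.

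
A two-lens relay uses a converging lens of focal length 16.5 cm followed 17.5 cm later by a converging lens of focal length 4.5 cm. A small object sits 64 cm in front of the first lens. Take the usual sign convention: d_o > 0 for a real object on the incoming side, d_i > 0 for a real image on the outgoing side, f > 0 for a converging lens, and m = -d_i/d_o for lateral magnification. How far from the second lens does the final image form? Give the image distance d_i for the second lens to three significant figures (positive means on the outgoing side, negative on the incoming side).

2.31 cm

Lens 1: 1/d_i1 = 1/f_1 - 1/d_o1 = 1/16.5 - 1/64 = 0.04498 cm^-1, so d_i1 = 22.232 cm.
This image would form 22.232 cm past lens 1, i.e. 4.732 cm beyond lens 2, so it is a virtual object for lens 2: d_o2 = 17.5 - 22.232 = -4.732 cm.
Lens 2: 1/d_i2 = 1/f_2 - 1/d_o2 = 1/4.5 - 1/(-4.732) = 0.43357 cm^-1, so d_i2 = 2.306 cm.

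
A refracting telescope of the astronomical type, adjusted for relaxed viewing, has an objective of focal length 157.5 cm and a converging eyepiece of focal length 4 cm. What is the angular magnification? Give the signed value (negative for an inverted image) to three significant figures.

-39.4

M = -f_obj/f_eye = -157.5/(4) = -39.375.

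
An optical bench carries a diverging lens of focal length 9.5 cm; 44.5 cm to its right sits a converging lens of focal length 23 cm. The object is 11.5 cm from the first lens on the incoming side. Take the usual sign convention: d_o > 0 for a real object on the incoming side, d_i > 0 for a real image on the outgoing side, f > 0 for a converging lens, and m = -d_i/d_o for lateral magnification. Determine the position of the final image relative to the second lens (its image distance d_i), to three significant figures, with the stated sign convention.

Applying the thin-lens equation to the first lens, 1/(-9.5) = 1/11.5 + 1/d_i1, which gives d_i1 = -5.202 cm.
With d_i1 < 0 the first image is virtual and lies on the object side; the object distance for lens 2 is d_o2 = 44.5 - (-5.202) = 49.702 cm.
Applying the thin-lens equation again with f_2 = 23 cm and d_o2 = 49.702 cm gives d_i2 = 42.811 cm.

42.8 cm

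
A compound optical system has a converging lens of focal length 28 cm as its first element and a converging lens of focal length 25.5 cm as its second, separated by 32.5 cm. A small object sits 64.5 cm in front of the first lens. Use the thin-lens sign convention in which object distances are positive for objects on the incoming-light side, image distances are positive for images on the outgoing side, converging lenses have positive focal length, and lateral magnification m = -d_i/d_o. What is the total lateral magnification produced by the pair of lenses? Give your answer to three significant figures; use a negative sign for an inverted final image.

-0.460

First lens: d_i1 = 1/(1/28 - 1/64.5) = 49.479 cm.
m_1 = -(49.479)/64.5 = -0.7671.
This image would form 49.479 cm past lens 1, i.e. 16.979 cm beyond lens 2, so it is a virtual object for lens 2: d_o2 = 32.5 - 49.479 = -16.979 cm.
Second lens: d_i2 = 1/(1/25.5 - 1/(-16.979)) = 10.193 cm.
m_2 = -(10.193)/(-16.979) = 0.6003.
The system's lateral magnification is m_1 m_2 = (-0.7671)(0.6003) = -0.4605.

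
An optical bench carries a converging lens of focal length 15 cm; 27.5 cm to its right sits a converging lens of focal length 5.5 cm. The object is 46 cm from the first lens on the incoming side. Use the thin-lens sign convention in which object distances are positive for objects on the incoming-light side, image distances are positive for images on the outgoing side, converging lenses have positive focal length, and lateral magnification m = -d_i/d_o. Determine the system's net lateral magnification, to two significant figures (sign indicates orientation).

Applying the thin-lens equation to the first lens, 1/15 = 1/46 + 1/d_i1, which gives d_i1 = 22.258 cm.
Its lateral magnification is m_1 = -d_i1/d_o1 = -(22.258)/46 = -0.4839.
The intermediate image is 22.258 cm to the right of lens 1, so d_o2 = L - d_i1 = 27.5 - 22.258 = 5.242 cm.
Applying the thin-lens equation again with f_2 = 5.5 cm and d_o2 = 5.242 cm gives d_i2 = -111.719 cm.
m_2 = -(-111.719)/(5.242) = 21.3125.
Total m = m_1 x m_2 = (-0.4839)(21.3125) = -10.3125.

-10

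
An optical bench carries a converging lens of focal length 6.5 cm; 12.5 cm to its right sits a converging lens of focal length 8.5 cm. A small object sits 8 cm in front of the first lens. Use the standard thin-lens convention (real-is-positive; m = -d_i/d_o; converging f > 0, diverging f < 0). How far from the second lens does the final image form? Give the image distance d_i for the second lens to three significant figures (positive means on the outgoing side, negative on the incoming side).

6.14 cm

Applying the thin-lens equation to the first lens, 1/6.5 = 1/8 + 1/d_i1, which gives d_i1 = 34.667 cm.
This image would form 34.667 cm past lens 1, i.e. 22.167 cm beyond lens 2, so it is a virtual object for lens 2: d_o2 = 12.5 - 34.667 = -22.167 cm.
Applying the thin-lens equation again with f_2 = 8.5 cm and d_o2 = -22.167 cm gives d_i2 = 6.144 cm.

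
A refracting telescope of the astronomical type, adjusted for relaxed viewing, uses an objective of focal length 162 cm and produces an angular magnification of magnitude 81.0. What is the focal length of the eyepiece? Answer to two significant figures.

2.0 cm

|M| = f_obj/f_eye, so f_eye = f_obj/|M| = 162/81.0 = 2.000 cm.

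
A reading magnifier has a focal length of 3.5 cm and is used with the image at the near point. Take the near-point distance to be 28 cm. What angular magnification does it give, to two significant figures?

M = 1 + D/f = 1 + 28/3.5 = 9.000.

9.0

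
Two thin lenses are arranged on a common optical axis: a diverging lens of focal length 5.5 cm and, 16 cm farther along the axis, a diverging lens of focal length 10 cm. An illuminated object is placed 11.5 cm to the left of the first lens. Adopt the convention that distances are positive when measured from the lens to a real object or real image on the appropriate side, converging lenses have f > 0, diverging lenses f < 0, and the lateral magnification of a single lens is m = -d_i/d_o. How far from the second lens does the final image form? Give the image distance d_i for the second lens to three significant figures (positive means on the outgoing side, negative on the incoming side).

Applying the thin-lens equation to the first lens, 1/(-5.5) = 1/11.5 + 1/d_i1, which gives d_i1 = -3.721 cm.
The intermediate image is virtual, 3.721 cm to the left of lens 1, so d_o2 = L - d_i1 = 16 - (-3.721) = 19.721 cm.
Applying the thin-lens equation again with f_2 = -10 cm and d_o2 = 19.721 cm gives d_i2 = -6.635 cm.

-6.64 cm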